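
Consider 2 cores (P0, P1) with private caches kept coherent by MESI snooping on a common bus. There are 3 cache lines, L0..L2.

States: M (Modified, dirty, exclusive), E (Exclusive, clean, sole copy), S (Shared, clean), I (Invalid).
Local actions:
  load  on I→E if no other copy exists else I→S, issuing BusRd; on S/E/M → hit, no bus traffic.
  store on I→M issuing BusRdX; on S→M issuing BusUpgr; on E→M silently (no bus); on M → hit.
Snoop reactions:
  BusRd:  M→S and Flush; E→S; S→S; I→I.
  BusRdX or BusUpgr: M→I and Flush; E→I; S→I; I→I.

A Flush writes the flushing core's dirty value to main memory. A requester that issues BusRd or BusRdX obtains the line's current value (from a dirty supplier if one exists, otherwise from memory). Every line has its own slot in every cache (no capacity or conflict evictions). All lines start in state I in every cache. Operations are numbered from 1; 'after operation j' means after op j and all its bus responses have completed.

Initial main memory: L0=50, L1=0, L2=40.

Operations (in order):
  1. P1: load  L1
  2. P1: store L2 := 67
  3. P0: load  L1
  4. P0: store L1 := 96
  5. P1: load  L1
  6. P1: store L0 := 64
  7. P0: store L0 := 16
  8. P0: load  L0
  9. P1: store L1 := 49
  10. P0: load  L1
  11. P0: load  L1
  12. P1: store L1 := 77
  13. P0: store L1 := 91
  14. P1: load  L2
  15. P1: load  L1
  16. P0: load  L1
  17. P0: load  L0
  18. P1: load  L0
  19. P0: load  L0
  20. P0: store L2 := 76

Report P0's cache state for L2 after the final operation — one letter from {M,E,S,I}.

state = M

step 1: P1: load  L1  ⟶  IE  (L1)  txn=BusRd  M[L1]=0
step 2: P1: store L2 := 67  ⟶  IM  (L2)  txn=BusRdX  M[L2]=40
step 3: P0: load  L1  ⟶  SS  (L1)  txn=BusRd  M[L1]=0
step 4: P0: store L1 := 96  ⟶  MI  (L1)  txn=BusUpgr  M[L1]=0
step 5: P1: load  L1  ⟶  SS  (L1)  txn=BusRd+Flush  M[L1]=96
step 6: P1: store L0 := 64  ⟶  IM  (L0)  txn=BusRdX  M[L0]=50
step 7: P0: store L0 := 16  ⟶  MI  (L0)  txn=BusRdX+Flush  M[L0]=64
step 8: P0: load  L0  ⟶  MI  (L0)  txn=∅  M[L0]=64
step 9: P1: store L1 := 49  ⟶  IM  (L1)  txn=BusUpgr  M[L1]=96
step 10: P0: load  L1  ⟶  SS  (L1)  txn=BusRd+Flush  M[L1]=49
step 11: P0: load  L1  ⟶  SS  (L1)  txn=∅  M[L1]=49
step 12: P1: store L1 := 77  ⟶  IM  (L1)  txn=BusUpgr  M[L1]=49
step 13: P0: store L1 := 91  ⟶  MI  (L1)  txn=BusRdX+Flush  M[L1]=77
step 14: P1: load  L2  ⟶  IM  (L2)  txn=∅  M[L2]=40
step 15: P1: load  L1  ⟶  SS  (L1)  txn=BusRd+Flush  M[L1]=91
step 16: P0: load  L1  ⟶  SS  (L1)  txn=∅  M[L1]=91
step 17: P0: load  L0  ⟶  MI  (L0)  txn=∅  M[L0]=64
step 18: P1: load  L0  ⟶  SS  (L0)  txn=BusRd+Flush  M[L0]=16
step 19: P0: load  L0  ⟶  SS  (L0)  txn=∅  M[L0]=16
step 20: P0: store L2 := 76  ⟶  MI  (L2)  txn=BusRdX+Flush  M[L2]=67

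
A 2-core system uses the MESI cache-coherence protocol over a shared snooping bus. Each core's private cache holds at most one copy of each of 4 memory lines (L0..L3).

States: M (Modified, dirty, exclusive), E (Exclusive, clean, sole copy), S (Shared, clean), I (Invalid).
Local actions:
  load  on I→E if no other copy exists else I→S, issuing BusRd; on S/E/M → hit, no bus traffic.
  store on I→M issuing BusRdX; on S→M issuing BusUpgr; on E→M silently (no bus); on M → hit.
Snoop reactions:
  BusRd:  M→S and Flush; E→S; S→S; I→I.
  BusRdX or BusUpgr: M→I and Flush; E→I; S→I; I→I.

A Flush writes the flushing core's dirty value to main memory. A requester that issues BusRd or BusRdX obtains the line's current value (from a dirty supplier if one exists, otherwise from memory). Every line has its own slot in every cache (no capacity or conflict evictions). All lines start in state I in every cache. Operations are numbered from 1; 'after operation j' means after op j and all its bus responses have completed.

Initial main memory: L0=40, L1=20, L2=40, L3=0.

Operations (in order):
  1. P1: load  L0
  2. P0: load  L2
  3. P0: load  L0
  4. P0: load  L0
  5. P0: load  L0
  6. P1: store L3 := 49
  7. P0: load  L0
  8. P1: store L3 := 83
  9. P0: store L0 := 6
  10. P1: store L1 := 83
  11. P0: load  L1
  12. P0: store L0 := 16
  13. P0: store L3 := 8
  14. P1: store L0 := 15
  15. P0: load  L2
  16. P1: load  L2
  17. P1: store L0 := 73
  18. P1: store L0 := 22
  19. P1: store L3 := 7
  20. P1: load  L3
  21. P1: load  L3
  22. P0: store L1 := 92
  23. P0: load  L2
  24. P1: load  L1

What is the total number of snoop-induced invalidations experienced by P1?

invalidations = 3

step 1: P1: load  L0  ⟶  IE  (L0)  txn=BusRd  M[L0]=40
step 2: P0: load  L2  ⟶  EI  (L2)  txn=BusRd  M[L2]=40
step 3: P0: load  L0  ⟶  SS  (L0)  txn=BusRd  M[L0]=40
step 4: P0: load  L0  ⟶  SS  (L0)  txn=∅  M[L0]=40
step 5: P0: load  L0  ⟶  SS  (L0)  txn=∅  M[L0]=40
step 6: P1: store L3 := 49  ⟶  IM  (L3)  txn=BusRdX  M[L3]=0
step 7: P0: load  L0  ⟶  SS  (L0)  txn=∅  M[L0]=40
step 8: P1: store L3 := 83  ⟶  IM  (L3)  txn=∅  M[L3]=0
step 9: P0: store L0 := 6  ⟶  MI  (L0)  txn=BusUpgr  M[L0]=40
step 10: P1: store L1 := 83  ⟶  IM  (L1)  txn=BusRdX  M[L1]=20
step 11: P0: load  L1  ⟶  SS  (L1)  txn=BusRd+Flush  M[L1]=83
step 12: P0: store L0 := 16  ⟶  MI  (L0)  txn=∅  M[L0]=40
step 13: P0: store L3 := 8  ⟶  MI  (L3)  txn=BusRdX+Flush  M[L3]=83
step 14: P1: store L0 := 15  ⟶  IM  (L0)  txn=BusRdX+Flush  M[L0]=16
step 15: P0: load  L2  ⟶  EI  (L2)  txn=∅  M[L2]=40
step 16: P1: load  L2  ⟶  SS  (L2)  txn=BusRd  M[L2]=40
step 17: P1: store L0 := 73  ⟶  IM  (L0)  txn=∅  M[L0]=16
step 18: P1: store L0 := 22  ⟶  IM  (L0)  txn=∅  M[L0]=16
step 19: P1: store L3 := 7  ⟶  IM  (L3)  txn=BusRdX+Flush  M[L3]=8
step 20: P1: load  L3  ⟶  IM  (L3)  txn=∅  M[L3]=8
step 21: P1: load  L3  ⟶  IM  (L3)  txn=∅  M[L3]=8
step 22: P0: store L1 := 92  ⟶  MI  (L1)  txn=BusUpgr  M[L1]=83
step 23: P0: load  L2  ⟶  SS  (L2)  txn=∅  M[L2]=40
step 24: P1: load  L1  ⟶  SS  (L1)  txn=BusRd+Flush  M[L1]=92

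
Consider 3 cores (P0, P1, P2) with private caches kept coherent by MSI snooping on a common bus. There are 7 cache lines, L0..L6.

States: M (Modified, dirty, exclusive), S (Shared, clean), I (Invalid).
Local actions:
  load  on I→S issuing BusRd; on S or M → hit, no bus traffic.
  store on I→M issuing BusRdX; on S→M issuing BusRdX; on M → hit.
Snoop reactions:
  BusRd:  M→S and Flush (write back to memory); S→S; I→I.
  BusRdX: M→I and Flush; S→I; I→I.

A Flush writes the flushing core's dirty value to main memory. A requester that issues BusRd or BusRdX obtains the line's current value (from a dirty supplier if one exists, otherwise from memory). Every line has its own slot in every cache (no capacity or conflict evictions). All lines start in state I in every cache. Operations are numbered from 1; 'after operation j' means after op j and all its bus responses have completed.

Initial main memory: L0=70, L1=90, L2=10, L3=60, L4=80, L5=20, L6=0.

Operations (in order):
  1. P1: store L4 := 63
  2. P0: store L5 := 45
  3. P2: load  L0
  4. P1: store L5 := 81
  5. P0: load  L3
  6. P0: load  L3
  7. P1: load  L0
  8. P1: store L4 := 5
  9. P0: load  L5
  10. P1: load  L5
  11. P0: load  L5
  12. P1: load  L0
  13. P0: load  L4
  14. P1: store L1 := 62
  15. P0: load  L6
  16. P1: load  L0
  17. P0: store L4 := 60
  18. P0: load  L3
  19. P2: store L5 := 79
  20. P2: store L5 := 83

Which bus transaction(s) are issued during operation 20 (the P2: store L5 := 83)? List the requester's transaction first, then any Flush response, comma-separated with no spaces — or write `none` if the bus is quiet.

[1] P1: store L4 := 63 | P0:I, P1:M(63), P2:I | bus: BusRdX
[2] P0: store L5 := 45 | P0:M(45), P1:I, P2:I | bus: BusRdX
[3] P2: load  L0 | P0:I, P1:I, P2:S(70) | bus: BusRd
[4] P1: store L5 := 81 | P0:I, P1:M(81), P2:I | bus: BusRdX,Flush
[5] P0: load  L3 | P0:S(60), P1:I, P2:I | bus: BusRd
[6] P0: load  L3 | P0:S(60), P1:I, P2:I | bus: none
[7] P1: load  L0 | P0:I, P1:S(70), P2:S(70) | bus: BusRd
[8] P1: store L4 := 5 | P0:I, P1:M(5), P2:I | bus: none
[9] P0: load  L5 | P0:S(81), P1:S(81), P2:I | bus: BusRd,Flush
[10] P1: load  L5 | P0:S(81), P1:S(81), P2:I | bus: none
[11] P0: load  L5 | P0:S(81), P1:S(81), P2:I | bus: none
[12] P1: load  L0 | P0:I, P1:S(70), P2:S(70) | bus: none
[13] P0: load  L4 | P0:S(5), P1:S(5), P2:I | bus: BusRd,Flush
[14] P1: store L1 := 62 | P0:I, P1:M(62), P2:I | bus: BusRdX
[15] P0: load  L6 | P0:S(0), P1:I, P2:I | bus: BusRd
[16] P1: load  L0 | P0:I, P1:S(70), P2:S(70) | bus: none
[17] P0: store L4 := 60 | P0:M(60), P1:I, P2:I | bus: BusRdX
[18] P0: load  L3 | P0:S(60), P1:I, P2:I | bus: none
[19] P2: store L5 := 79 | P0:I, P1:I, P2:M(79) | bus: BusRdX
[20] P2: store L5 := 83 | P0:I, P1:I, P2:M(83) | bus: none

bus = none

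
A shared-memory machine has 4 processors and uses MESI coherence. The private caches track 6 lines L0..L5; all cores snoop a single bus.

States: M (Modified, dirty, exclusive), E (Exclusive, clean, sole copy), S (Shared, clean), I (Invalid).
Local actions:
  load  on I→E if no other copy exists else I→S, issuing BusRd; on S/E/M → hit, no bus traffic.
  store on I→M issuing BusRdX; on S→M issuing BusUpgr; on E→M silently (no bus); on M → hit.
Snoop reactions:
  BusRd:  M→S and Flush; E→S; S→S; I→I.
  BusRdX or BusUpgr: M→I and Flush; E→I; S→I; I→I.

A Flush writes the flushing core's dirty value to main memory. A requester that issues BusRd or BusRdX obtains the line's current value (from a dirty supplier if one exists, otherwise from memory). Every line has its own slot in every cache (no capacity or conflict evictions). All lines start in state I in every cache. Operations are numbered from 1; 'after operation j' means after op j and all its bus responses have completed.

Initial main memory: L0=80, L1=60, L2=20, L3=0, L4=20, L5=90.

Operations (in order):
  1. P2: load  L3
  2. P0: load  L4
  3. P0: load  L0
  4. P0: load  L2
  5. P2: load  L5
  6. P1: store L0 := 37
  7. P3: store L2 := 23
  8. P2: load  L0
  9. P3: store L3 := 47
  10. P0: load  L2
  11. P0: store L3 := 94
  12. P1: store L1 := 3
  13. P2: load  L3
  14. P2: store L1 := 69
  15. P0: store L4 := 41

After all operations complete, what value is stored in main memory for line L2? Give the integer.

memory[L2] = 23

[1] P2: load  L3 | P0:I, P1:I, P2:E(0), P3:I | bus: BusRd
[2] P0: load  L4 | P0:E(20), P1:I, P2:I, P3:I | bus: BusRd
[3] P0: load  L0 | P0:E(80), P1:I, P2:I, P3:I | bus: BusRd
[4] P0: load  L2 | P0:E(20), P1:I, P2:I, P3:I | bus: BusRd
[5] P2: load  L5 | P0:I, P1:I, P2:E(90), P3:I | bus: BusRd
[6] P1: store L0 := 37 | P0:I, P1:M(37), P2:I, P3:I | bus: BusRdX
[7] P3: store L2 := 23 | P0:I, P1:I, P2:I, P3:M(23) | bus: BusRdX
[8] P2: load  L0 | P0:I, P1:S(37), P2:S(37), P3:I | bus: BusRd,Flush
[9] P3: store L3 := 47 | P0:I, P1:I, P2:I, P3:M(47) | bus: BusRdX
[10] P0: load  L2 | P0:S(23), P1:I, P2:I, P3:S(23) | bus: BusRd,Flush
[11] P0: store L3 := 94 | P0:M(94), P1:I, P2:I, P3:I | bus: BusRdX,Flush
[12] P1: store L1 := 3 | P0:I, P1:M(3), P2:I, P3:I | bus: BusRdX
[13] P2: load  L3 | P0:S(94), P1:I, P2:S(94), P3:I | bus: BusRd,Flush
[14] P2: store L1 := 69 | P0:I, P1:I, P2:M(69), P3:I | bus: BusRdX,Flush
[15] P0: store L4 := 41 | P0:M(41), P1:I, P2:I, P3:I | bus: none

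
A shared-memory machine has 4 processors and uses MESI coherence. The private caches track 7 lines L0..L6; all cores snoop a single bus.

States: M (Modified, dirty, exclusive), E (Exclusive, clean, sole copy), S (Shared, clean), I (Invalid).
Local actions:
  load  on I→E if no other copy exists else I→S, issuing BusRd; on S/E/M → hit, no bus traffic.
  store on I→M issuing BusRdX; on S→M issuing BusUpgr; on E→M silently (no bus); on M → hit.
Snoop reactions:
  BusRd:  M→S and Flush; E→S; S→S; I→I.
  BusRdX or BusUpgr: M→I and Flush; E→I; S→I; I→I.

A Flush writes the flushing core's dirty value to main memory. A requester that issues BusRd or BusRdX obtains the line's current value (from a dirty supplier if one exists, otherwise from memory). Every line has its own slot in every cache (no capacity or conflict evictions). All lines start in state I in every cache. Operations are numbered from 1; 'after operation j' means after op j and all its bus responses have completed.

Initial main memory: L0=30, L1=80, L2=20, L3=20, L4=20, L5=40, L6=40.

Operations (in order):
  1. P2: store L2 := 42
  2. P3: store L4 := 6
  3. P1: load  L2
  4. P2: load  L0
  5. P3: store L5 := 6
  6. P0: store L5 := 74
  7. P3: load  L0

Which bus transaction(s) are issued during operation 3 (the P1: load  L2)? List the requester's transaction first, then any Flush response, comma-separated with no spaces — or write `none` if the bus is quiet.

bus = BusRd,Flush

[1] P2: store L2 := 42 | P0:I, P1:I, P2:M(42), P3:I | bus: BusRdX
[2] P3: store L4 := 6 | P0:I, P1:I, P2:I, P3:M(6) | bus: BusRdX
[3] P1: load  L2 | P0:I, P1:S(42), P2:S(42), P3:I | bus: BusRd,Flush
[4] P2: load  L0 | P0:I, P1:I, P2:E(30), P3:I | bus: BusRd
[5] P3: store L5 := 6 | P0:I, P1:I, P2:I, P3:M(6) | bus: BusRdX
[6] P0: store L5 := 74 | P0:M(74), P1:I, P2:I, P3:I | bus: BusRdX,Flush
[7] P3: load  L0 | P0:I, P1:I, P2:S(30), P3:S(30) | bus: BusRd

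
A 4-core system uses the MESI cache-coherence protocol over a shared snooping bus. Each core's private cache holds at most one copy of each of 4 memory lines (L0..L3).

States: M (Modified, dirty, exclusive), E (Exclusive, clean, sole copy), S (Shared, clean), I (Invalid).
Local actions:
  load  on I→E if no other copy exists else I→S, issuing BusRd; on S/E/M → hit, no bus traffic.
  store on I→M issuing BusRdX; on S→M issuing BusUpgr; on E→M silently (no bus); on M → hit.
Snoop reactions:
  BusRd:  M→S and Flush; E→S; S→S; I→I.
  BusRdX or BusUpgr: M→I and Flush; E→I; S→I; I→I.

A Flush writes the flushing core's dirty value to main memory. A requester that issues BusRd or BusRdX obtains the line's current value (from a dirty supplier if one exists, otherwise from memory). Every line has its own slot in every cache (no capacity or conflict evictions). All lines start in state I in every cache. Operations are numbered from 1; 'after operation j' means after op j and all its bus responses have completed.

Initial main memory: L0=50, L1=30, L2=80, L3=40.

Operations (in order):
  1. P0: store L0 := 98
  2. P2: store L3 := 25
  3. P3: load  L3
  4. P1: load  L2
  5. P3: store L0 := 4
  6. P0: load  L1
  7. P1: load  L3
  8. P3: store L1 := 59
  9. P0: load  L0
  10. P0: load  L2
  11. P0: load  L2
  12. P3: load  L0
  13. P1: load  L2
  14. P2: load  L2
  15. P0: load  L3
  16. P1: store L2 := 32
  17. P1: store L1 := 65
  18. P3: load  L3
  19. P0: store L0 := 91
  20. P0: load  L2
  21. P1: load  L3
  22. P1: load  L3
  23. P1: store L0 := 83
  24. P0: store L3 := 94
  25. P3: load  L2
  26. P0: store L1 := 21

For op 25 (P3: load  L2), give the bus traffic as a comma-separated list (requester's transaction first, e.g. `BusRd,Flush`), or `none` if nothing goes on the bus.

bus = BusRd

step 1: P0: store L0 := 98  ⟶  MIII  (L0)  txn=BusRdX  M[L0]=50
step 2: P2: store L3 := 25  ⟶  IIMI  (L3)  txn=BusRdX  M[L3]=40
step 3: P3: load  L3  ⟶  IISS  (L3)  txn=BusRd+Flush  M[L3]=25
step 4: P1: load  L2  ⟶  IEII  (L2)  txn=BusRd  M[L2]=80
step 5: P3: store L0 := 4  ⟶  IIIM  (L0)  txn=BusRdX+Flush  M[L0]=98
step 6: P0: load  L1  ⟶  EIII  (L1)  txn=BusRd  M[L1]=30
step 7: P1: load  L3  ⟶  ISSS  (L3)  txn=BusRd  M[L3]=25
step 8: P3: store L1 := 59  ⟶  IIIM  (L1)  txn=BusRdX  M[L1]=30
step 9: P0: load  L0  ⟶  SIIS  (L0)  txn=BusRd+Flush  M[L0]=4
step 10: P0: load  L2  ⟶  SSII  (L2)  txn=BusRd  M[L2]=80
step 11: P0: load  L2  ⟶  SSII  (L2)  txn=∅  M[L2]=80
step 12: P3: load  L0  ⟶  SIIS  (L0)  txn=∅  M[L0]=4
step 13: P1: load  L2  ⟶  SSII  (L2)  txn=∅  M[L2]=80
step 14: P2: load  L2  ⟶  SSSI  (L2)  txn=BusRd  M[L2]=80
step 15: P0: load  L3  ⟶  SSSS  (L3)  txn=BusRd  M[L3]=25
step 16: P1: store L2 := 32  ⟶  IMII  (L2)  txn=BusUpgr  M[L2]=80
step 17: P1: store L1 := 65  ⟶  IMII  (L1)  txn=BusRdX+Flush  M[L1]=59
step 18: P3: load  L3  ⟶  SSSS  (L3)  txn=∅  M[L3]=25
step 19: P0: store L0 := 91  ⟶  MIII  (L0)  txn=BusUpgr  M[L0]=4
step 20: P0: load  L2  ⟶  SSII  (L2)  txn=BusRd+Flush  M[L2]=32
step 21: P1: load  L3  ⟶  SSSS  (L3)  txn=∅  M[L3]=25
step 22: P1: load  L3  ⟶  SSSS  (L3)  txn=∅  M[L3]=25
step 23: P1: store L0 := 83  ⟶  IMII  (L0)  txn=BusRdX+Flush  M[L0]=91
step 24: P0: store L3 := 94  ⟶  MIII  (L3)  txn=BusUpgr  M[L3]=25
step 25: P3: load  L2  ⟶  SSIS  (L2)  txn=BusRd  M[L2]=32
step 26: P0: store L1 := 21  ⟶  MIII  (L1)  txn=BusRdX+Flush  M[L1]=65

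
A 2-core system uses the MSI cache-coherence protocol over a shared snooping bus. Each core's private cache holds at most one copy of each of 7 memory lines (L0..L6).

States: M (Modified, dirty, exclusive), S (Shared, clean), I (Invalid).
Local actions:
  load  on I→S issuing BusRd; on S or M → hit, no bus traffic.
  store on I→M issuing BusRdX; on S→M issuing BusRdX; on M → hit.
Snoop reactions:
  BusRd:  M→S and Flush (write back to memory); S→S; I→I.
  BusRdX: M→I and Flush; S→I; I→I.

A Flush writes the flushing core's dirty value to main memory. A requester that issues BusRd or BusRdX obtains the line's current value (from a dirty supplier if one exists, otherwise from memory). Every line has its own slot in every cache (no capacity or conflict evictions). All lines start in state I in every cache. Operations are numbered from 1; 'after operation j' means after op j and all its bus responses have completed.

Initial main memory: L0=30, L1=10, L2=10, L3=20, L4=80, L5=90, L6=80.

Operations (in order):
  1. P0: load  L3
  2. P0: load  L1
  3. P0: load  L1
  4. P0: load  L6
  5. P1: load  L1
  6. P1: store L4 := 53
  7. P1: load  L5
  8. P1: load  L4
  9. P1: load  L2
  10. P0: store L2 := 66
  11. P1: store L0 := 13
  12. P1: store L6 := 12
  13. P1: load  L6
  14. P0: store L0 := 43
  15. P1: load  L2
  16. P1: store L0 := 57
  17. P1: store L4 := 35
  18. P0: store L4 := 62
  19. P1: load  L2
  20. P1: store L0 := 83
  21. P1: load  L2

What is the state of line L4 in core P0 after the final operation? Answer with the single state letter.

[1] P0: load  L3 | P0:S(20), P1:I | bus: BusRd
[2] P0: load  L1 | P0:S(10), P1:I | bus: BusRd
[3] P0: load  L1 | P0:S(10), P1:I | bus: none
[4] P0: load  L6 | P0:S(80), P1:I | bus: BusRd
[5] P1: load  L1 | P0:S(10), P1:S(10) | bus: BusRd
[6] P1: store L4 := 53 | P0:I, P1:M(53) | bus: BusRdX
[7] P1: load  L5 | P0:I, P1:S(90) | bus: BusRd
[8] P1: load  L4 | P0:I, P1:M(53) | bus: none
[9] P1: load  L2 | P0:I, P1:S(10) | bus: BusRd
[10] P0: store L2 := 66 | P0:M(66), P1:I | bus: BusRdX
[11] P1: store L0 := 13 | P0:I, P1:M(13) | bus: BusRdX
[12] P1: store L6 := 12 | P0:I, P1:M(12) | bus: BusRdX
[13] P1: load  L6 | P0:I, P1:M(12) | bus: none
[14] P0: store L0 := 43 | P0:M(43), P1:I | bus: BusRdX,Flush
[15] P1: load  L2 | P0:S(66), P1:S(66) | bus: BusRd,Flush
[16] P1: store L0 := 57 | P0:I, P1:M(57) | bus: BusRdX,Flush
[17] P1: store L4 := 35 | P0:I, P1:M(35) | bus: none
[18] P0: store L4 := 62 | P0:M(62), P1:I | bus: BusRdX,Flush
[19] P1: load  L2 | P0:S(66), P1:S(66) | bus: none
[20] P1: store L0 := 83 | P0:I, P1:M(83) | bus: none
[21] P1: load  L2 | P0:S(66), P1:S(66) | bus: none

state = M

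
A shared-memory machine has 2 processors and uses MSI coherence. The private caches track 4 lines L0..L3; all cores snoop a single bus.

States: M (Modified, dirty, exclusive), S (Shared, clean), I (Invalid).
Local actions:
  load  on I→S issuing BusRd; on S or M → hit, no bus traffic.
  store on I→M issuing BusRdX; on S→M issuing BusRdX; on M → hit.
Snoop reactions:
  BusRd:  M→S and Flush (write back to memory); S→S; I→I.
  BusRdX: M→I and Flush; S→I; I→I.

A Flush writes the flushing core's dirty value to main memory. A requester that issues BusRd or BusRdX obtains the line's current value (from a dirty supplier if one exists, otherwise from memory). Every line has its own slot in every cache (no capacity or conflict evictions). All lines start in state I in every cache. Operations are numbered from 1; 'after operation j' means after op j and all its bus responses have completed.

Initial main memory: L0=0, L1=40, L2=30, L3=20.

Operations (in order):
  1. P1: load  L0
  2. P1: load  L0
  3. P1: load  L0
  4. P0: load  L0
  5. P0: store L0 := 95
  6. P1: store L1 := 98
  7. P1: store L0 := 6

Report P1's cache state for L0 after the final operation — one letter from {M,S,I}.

[1] P1: load  L0 | P0:I, P1:S(0) | bus: BusRd
[2] P1: load  L0 | P0:I, P1:S(0) | bus: none
[3] P1: load  L0 | P0:I, P1:S(0) | bus: none
[4] P0: load  L0 | P0:S(0), P1:S(0) | bus: BusRd
[5] P0: store L0 := 95 | P0:M(95), P1:I | bus: BusRdX
[6] P1: store L1 := 98 | P0:I, P1:M(98) | bus: BusRdX
[7] P1: store L0 := 6 | P0:I, P1:M(6) | bus: BusRdX,Flush

state = M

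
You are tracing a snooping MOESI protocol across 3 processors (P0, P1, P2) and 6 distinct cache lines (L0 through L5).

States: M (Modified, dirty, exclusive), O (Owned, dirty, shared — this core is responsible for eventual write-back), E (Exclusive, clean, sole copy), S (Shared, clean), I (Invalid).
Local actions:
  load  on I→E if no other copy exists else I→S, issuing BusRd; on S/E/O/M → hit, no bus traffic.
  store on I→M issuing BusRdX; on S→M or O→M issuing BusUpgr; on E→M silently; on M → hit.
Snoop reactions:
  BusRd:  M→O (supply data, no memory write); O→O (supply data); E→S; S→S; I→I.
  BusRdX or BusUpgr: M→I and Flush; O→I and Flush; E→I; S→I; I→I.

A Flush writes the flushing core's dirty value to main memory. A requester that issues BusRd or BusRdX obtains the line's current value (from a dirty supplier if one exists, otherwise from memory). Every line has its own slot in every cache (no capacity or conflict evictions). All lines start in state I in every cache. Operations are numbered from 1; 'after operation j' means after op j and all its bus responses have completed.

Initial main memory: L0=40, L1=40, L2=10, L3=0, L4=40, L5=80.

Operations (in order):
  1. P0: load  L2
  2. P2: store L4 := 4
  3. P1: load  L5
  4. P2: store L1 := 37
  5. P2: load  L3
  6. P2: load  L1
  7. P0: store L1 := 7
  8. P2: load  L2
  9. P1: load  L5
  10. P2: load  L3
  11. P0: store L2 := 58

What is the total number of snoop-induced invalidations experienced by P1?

invalidations = 0

step 1: P0: load  L2  ⟶  EII  (L2)  txn=BusRd  M[L2]=10
step 2: P2: store L4 := 4  ⟶  IIM  (L4)  txn=BusRdX  M[L4]=40
step 3: P1: load  L5  ⟶  IEI  (L5)  txn=BusRd  M[L5]=80
step 4: P2: store L1 := 37  ⟶  IIM  (L1)  txn=BusRdX  M[L1]=40
step 5: P2: load  L3  ⟶  IIE  (L3)  txn=BusRd  M[L3]=0
step 6: P2: load  L1  ⟶  IIM  (L1)  txn=∅  M[L1]=40
step 7: P0: store L1 := 7  ⟶  MII  (L1)  txn=BusRdX+Flush  M[L1]=37
step 8: P2: load  L2  ⟶  SIS  (L2)  txn=BusRd  M[L2]=10
step 9: P1: load  L5  ⟶  IEI  (L5)  txn=∅  M[L5]=80
step 10: P2: load  L3  ⟶  IIE  (L3)  txn=∅  M[L3]=0
step 11: P0: store L2 := 58  ⟶  MII  (L2)  txn=BusUpgr  M[L2]=10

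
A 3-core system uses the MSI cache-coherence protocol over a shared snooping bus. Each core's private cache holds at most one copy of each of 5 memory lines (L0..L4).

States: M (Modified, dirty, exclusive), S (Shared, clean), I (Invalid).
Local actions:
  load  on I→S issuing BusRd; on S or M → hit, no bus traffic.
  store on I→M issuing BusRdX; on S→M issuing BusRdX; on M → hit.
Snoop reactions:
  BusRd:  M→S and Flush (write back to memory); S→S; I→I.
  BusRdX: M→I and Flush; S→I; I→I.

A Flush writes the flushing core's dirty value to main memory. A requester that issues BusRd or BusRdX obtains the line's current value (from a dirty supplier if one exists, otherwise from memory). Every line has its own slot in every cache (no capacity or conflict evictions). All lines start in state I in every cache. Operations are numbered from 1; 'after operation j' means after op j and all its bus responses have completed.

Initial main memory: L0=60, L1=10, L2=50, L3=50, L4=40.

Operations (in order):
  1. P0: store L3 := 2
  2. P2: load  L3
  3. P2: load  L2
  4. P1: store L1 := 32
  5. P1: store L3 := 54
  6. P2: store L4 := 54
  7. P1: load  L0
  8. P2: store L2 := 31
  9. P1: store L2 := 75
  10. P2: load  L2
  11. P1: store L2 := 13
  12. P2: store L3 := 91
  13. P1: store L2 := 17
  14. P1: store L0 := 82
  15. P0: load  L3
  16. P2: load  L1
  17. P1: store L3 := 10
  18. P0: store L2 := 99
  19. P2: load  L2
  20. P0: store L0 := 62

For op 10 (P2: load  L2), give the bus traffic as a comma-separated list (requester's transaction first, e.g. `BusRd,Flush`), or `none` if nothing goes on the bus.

bus = BusRd,Flush

  op1 P0: store L3 := 2 → M/I/I on L3; bus BusRdX; mem=50
  op2 P2: load  L3 → S/I/S on L3; bus BusRd Flush; mem=2
  op3 P2: load  L2 → I/I/S on L2; bus BusRd; mem=50
  op4 P1: store L1 := 32 → I/M/I on L1; bus BusRdX; mem=10
  op5 P1: store L3 := 54 → I/M/I on L3; bus BusRdX; mem=2
  op6 P2: store L4 := 54 → I/I/M on L4; bus BusRdX; mem=40
  op7 P1: load  L0 → I/S/I on L0; bus BusRd; mem=60
  op8 P2: store L2 := 31 → I/I/M on L2; bus BusRdX; mem=50
  op9 P1: store L2 := 75 → I/M/I on L2; bus BusRdX Flush; mem=31
  op10 P2: load  L2 → I/S/S on L2; bus BusRd Flush; mem=75
  op11 P1: store L2 := 13 → I/M/I on L2; bus BusRdX; mem=75
  op12 P2: store L3 := 91 → I/I/M on L3; bus BusRdX Flush; mem=54
  op13 P1: store L2 := 17 → I/M/I on L2; bus (none); mem=75
  op14 P1: store L0 := 82 → I/M/I on L0; bus BusRdX; mem=60
  op15 P0: load  L3 → S/I/S on L3; bus BusRd Flush; mem=91
  op16 P2: load  L1 → I/S/S on L1; bus BusRd Flush; mem=32
  op17 P1: store L3 := 10 → I/M/I on L3; bus BusRdX; mem=91
  op18 P0: store L2 := 99 → M/I/I on L2; bus BusRdX Flush; mem=17
  op19 P2: load  L2 → S/I/S on L2; bus BusRd Flush; mem=99
  op20 P0: store L0 := 62 → M/I/I on L0; bus BusRdX Flush; mem=82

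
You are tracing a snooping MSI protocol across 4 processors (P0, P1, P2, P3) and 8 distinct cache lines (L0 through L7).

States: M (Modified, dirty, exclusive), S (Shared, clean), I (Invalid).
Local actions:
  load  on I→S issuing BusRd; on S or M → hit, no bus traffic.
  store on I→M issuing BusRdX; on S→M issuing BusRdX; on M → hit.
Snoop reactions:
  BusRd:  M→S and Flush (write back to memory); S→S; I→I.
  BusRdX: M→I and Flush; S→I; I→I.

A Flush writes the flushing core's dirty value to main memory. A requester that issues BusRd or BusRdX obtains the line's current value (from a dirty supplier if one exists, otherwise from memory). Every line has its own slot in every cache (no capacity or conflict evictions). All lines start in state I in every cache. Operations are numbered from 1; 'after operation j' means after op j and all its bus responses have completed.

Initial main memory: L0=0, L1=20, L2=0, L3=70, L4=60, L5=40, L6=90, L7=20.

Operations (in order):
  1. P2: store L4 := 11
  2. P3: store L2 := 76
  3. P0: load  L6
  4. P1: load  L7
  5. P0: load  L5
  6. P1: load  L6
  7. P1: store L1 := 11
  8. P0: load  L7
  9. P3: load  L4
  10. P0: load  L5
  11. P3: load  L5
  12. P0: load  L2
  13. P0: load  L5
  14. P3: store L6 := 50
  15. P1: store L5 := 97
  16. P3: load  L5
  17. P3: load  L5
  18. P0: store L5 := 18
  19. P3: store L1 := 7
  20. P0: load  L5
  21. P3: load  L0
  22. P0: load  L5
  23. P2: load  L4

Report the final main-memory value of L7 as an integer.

memory[L7] = 20

[1] P2: store L4 := 11 | P0:I, P1:I, P2:M(11), P3:I | bus: BusRdX
[2] P3: store L2 := 76 | P0:I, P1:I, P2:I, P3:M(76) | bus: BusRdX
[3] P0: load  L6 | P0:S(90), P1:I, P2:I, P3:I | bus: BusRd
[4] P1: load  L7 | P0:I, P1:S(20), P2:I, P3:I | bus: BusRd
[5] P0: load  L5 | P0:S(40), P1:I, P2:I, P3:I | bus: BusRd
[6] P1: load  L6 | P0:S(90), P1:S(90), P2:I, P3:I | bus: BusRd
[7] P1: store L1 := 11 | P0:I, P1:M(11), P2:I, P3:I | bus: BusRdX
[8] P0: load  L7 | P0:S(20), P1:S(20), P2:I, P3:I | bus: BusRd
[9] P3: load  L4 | P0:I, P1:I, P2:S(11), P3:S(11) | bus: BusRd,Flush
[10] P0: load  L5 | P0:S(40), P1:I, P2:I, P3:I | bus: none
[11] P3: load  L5 | P0:S(40), P1:I, P2:I, P3:S(40) | bus: BusRd
[12] P0: load  L2 | P0:S(76), P1:I, P2:I, P3:S(76) | bus: BusRd,Flush
[13] P0: load  L5 | P0:S(40), P1:I, P2:I, P3:S(40) | bus: none
[14] P3: store L6 := 50 | P0:I, P1:I, P2:I, P3:M(50) | bus: BusRdX
[15] P1: store L5 := 97 | P0:I, P1:M(97), P2:I, P3:I | bus: BusRdX
[16] P3: load  L5 | P0:I, P1:S(97), P2:I, P3:S(97) | bus: BusRd,Flush
[17] P3: load  L5 | P0:I, P1:S(97), P2:I, P3:S(97) | bus: none
[18] P0: store L5 := 18 | P0:M(18), P1:I, P2:I, P3:I | bus: BusRdX
[19] P3: store L1 := 7 | P0:I, P1:I, P2:I, P3:M(7) | bus: BusRdX,Flush
[20] P0: load  L5 | P0:M(18), P1:I, P2:I, P3:I | bus: none
[21] P3: load  L0 | P0:I, P1:I, P2:I, P3:S(0) | bus: BusRd
[22] P0: load  L5 | P0:M(18), P1:I, P2:I, P3:I | bus: none
[23] P2: load  L4 | P0:I, P1:I, P2:S(11), P3:S(11) | bus: none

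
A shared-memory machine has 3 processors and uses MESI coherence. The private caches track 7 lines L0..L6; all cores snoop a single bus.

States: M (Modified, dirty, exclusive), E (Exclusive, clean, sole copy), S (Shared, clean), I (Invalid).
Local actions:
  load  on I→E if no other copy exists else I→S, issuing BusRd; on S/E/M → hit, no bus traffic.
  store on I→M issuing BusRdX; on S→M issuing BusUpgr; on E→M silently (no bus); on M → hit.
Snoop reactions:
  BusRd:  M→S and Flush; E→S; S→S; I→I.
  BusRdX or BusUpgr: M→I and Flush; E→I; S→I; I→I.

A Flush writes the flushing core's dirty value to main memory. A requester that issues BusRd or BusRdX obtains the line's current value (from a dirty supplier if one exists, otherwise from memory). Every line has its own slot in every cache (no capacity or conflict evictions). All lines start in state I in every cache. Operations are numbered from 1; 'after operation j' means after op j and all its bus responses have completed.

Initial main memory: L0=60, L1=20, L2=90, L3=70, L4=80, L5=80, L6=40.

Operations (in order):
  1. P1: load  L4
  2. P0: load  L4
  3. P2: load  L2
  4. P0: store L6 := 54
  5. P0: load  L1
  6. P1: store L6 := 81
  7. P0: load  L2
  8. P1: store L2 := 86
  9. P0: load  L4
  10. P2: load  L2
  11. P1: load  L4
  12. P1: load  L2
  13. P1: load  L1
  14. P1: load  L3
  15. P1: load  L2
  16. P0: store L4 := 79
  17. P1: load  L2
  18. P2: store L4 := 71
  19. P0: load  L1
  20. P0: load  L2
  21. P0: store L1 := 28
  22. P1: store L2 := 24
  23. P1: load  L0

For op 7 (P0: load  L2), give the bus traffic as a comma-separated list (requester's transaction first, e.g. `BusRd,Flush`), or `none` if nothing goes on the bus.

1. P1: load  L4  bus=[BusRd]  L4: P0=I P1=E P2=I  mem[L4]=80
2. P0: load  L4  bus=[BusRd]  L4: P0=S P1=S P2=I  mem[L4]=80
3. P2: load  L2  bus=[BusRd]  L2: P0=I P1=I P2=E  mem[L2]=90
4. P0: store L6 := 54  bus=[BusRdX]  L6: P0=M P1=I P2=I  mem[L6]=40
5. P0: load  L1  bus=[BusRd]  L1: P0=E P1=I P2=I  mem[L1]=20
6. P1: store L6 := 81  bus=[BusRdX,Flush]  L6: P0=I P1=M P2=I  mem[L6]=54
7. P0: load  L2  bus=[BusRd]  L2: P0=S P1=I P2=S  mem[L2]=90
8. P1: store L2 := 86  bus=[BusRdX]  L2: P0=I P1=M P2=I  mem[L2]=90
9. P0: load  L4  bus=[-]  L4: P0=S P1=S P2=I  mem[L4]=80
10. P2: load  L2  bus=[BusRd,Flush]  L2: P0=I P1=S P2=S  mem[L2]=86
11. P1: load  L4  bus=[-]  L4: P0=S P1=S P2=I  mem[L4]=80
12. P1: load  L2  bus=[-]  L2: P0=I P1=S P2=S  mem[L2]=86
13. P1: load  L1  bus=[BusRd]  L1: P0=S P1=S P2=I  mem[L1]=20
14. P1: load  L3  bus=[BusRd]  L3: P0=I P1=E P2=I  mem[L3]=70
15. P1: load  L2  bus=[-]  L2: P0=I P1=S P2=S  mem[L2]=86
16. P0: store L4 := 79  bus=[BusUpgr]  L4: P0=M P1=I P2=I  mem[L4]=80
17. P1: load  L2  bus=[-]  L2: P0=I P1=S P2=S  mem[L2]=86
18. P2: store L4 := 71  bus=[BusRdX,Flush]  L4: P0=I P1=I P2=M  mem[L4]=79
19. P0: load  L1  bus=[-]  L1: P0=S P1=S P2=I  mem[L1]=20
20. P0: load  L2  bus=[BusRd]  L2: P0=S P1=S P2=S  mem[L2]=86
21. P0: store L1 := 28  bus=[BusUpgr]  L1: P0=M P1=I P2=I  mem[L1]=20
22. P1: store L2 := 24  bus=[BusUpgr]  L2: P0=I P1=M P2=I  mem[L2]=86
23. P1: load  L0  bus=[BusRd]  L0: P0=I P1=E P2=I  mem[L0]=60

bus = BusRd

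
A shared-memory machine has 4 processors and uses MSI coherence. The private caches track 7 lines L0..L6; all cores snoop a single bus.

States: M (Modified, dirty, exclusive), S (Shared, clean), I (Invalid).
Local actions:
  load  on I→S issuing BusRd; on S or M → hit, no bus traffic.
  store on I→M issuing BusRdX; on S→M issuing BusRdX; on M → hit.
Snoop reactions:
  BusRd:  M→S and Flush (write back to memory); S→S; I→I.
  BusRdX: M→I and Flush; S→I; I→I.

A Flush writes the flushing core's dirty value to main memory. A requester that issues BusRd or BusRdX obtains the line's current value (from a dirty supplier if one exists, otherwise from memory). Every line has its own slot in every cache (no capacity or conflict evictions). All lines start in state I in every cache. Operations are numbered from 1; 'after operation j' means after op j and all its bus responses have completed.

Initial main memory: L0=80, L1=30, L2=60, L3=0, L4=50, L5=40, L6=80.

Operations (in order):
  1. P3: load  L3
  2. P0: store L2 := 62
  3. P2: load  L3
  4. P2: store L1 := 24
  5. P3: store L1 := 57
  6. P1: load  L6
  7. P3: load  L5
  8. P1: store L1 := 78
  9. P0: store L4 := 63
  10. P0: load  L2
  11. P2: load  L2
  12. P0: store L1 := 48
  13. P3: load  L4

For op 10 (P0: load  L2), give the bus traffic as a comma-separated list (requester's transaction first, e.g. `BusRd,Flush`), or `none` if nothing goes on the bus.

1. P3: load  L3  bus=[BusRd]  L3: P0=I P1=I P2=I P3=S  mem[L3]=0
2. P0: store L2 := 62  bus=[BusRdX]  L2: P0=M P1=I P2=I P3=I  mem[L2]=60
3. P2: load  L3  bus=[BusRd]  L3: P0=I P1=I P2=S P3=S  mem[L3]=0
4. P2: store L1 := 24  bus=[BusRdX]  L1: P0=I P1=I P2=M P3=I  mem[L1]=30
5. P3: store L1 := 57  bus=[BusRdX,Flush]  L1: P0=I P1=I P2=I P3=M  mem[L1]=24
6. P1: load  L6  bus=[BusRd]  L6: P0=I P1=S P2=I P3=I  mem[L6]=80
7. P3: load  L5  bus=[BusRd]  L5: P0=I P1=I P2=I P3=S  mem[L5]=40
8. P1: store L1 := 78  bus=[BusRdX,Flush]  L1: P0=I P1=M P2=I P3=I  mem[L1]=57
9. P0: store L4 := 63  bus=[BusRdX]  L4: P0=M P1=I P2=I P3=I  mem[L4]=50
10. P0: load  L2  bus=[-]  L2: P0=M P1=I P2=I P3=I  mem[L2]=60
11. P2: load  L2  bus=[BusRd,Flush]  L2: P0=S P1=I P2=S P3=I  mem[L2]=62
12. P0: store L1 := 48  bus=[BusRdX,Flush]  L1: P0=M P1=I P2=I P3=I  mem[L1]=78
13. P3: load  L4  bus=[BusRd,Flush]  L4: P0=S P1=I P2=I P3=S  mem[L4]=63

bus = none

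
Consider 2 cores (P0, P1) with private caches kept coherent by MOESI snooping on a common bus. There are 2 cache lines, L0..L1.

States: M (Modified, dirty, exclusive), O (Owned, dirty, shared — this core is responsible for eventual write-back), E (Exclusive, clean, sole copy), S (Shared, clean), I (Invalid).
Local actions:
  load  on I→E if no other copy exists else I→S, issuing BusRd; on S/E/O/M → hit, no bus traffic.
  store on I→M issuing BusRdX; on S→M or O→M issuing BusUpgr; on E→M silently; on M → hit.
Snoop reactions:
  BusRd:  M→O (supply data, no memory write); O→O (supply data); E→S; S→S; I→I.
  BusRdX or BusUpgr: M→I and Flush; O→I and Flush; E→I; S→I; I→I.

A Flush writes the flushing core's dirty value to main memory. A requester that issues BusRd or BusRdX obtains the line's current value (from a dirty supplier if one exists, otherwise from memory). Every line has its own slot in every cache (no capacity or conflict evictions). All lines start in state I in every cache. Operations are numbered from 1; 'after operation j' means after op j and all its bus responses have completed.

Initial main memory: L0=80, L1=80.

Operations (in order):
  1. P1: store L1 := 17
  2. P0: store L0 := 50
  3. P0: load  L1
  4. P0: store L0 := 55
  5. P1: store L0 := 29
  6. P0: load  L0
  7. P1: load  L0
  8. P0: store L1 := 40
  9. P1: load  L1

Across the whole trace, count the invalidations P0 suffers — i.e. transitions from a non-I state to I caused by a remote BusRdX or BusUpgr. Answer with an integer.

invalidations = 1

[1] P1: store L1 := 17 | P0:I, P1:M(17) | bus: BusRdX
[2] P0: store L0 := 50 | P0:M(50), P1:I | bus: BusRdX
[3] P0: load  L1 | P0:S(17), P1:O(17) | bus: BusRd
[4] P0: store L0 := 55 | P0:M(55), P1:I | bus: none
[5] P1: store L0 := 29 | P0:I, P1:M(29) | bus: BusRdX,Flush
[6] P0: load  L0 | P0:S(29), P1:O(29) | bus: BusRd
[7] P1: load  L0 | P0:S(29), P1:O(29) | bus: none
[8] P0: store L1 := 40 | P0:M(40), P1:I | bus: BusUpgr,Flush
[9] P1: load  L1 | P0:O(40), P1:S(40) | bus: BusRd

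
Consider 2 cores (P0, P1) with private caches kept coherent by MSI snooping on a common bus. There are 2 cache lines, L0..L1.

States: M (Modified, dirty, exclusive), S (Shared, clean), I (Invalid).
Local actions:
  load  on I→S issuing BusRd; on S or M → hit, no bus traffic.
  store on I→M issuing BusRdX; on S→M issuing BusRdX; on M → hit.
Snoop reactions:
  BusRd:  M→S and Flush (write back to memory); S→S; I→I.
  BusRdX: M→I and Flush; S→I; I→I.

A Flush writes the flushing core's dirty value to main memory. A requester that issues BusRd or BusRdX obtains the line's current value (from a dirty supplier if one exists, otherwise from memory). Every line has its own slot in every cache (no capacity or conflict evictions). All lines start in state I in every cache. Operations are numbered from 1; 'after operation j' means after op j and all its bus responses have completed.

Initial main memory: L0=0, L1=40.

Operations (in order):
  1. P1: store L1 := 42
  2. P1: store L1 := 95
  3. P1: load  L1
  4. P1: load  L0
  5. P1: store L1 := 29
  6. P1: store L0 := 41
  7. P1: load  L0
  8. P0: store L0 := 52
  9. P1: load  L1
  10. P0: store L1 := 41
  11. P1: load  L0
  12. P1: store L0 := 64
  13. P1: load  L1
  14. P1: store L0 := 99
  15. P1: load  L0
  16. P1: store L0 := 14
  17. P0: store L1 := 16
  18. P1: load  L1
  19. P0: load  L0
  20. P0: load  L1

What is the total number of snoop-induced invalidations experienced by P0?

invalidations = 1

  op1 P1: store L1 := 42 → I/M on L1; bus BusRdX; mem=40
  op2 P1: store L1 := 95 → I/M on L1; bus (none); mem=40
  op3 P1: load  L1 → I/M on L1; bus (none); mem=40
  op4 P1: load  L0 → I/S on L0; bus BusRd; mem=0
  op5 P1: store L1 := 29 → I/M on L1; bus (none); mem=40
  op6 P1: store L0 := 41 → I/M on L0; bus BusRdX; mem=0
  op7 P1: load  L0 → I/M on L0; bus (none); mem=0
  op8 P0: store L0 := 52 → M/I on L0; bus BusRdX Flush; mem=41
  op9 P1: load  L1 → I/M on L1; bus (none); mem=40
  op10 P0: store L1 := 41 → M/I on L1; bus BusRdX Flush; mem=29
  op11 P1: load  L0 → S/S on L0; bus BusRd Flush; mem=52
  op12 P1: store L0 := 64 → I/M on L0; bus BusRdX; mem=52
  op13 P1: load  L1 → S/S on L1; bus BusRd Flush; mem=41
  op14 P1: store L0 := 99 → I/M on L0; bus (none); mem=52
  op15 P1: load  L0 → I/M on L0; bus (none); mem=52
  op16 P1: store L0 := 14 → I/M on L0; bus (none); mem=52
  op17 P0: store L1 := 16 → M/I on L1; bus BusRdX; mem=41
  op18 P1: load  L1 → S/S on L1; bus BusRd Flush; mem=16
  op19 P0: load  L0 → S/S on L0; bus BusRd Flush; mem=14
  op20 P0: load  L1 → S/S on L1; bus (none); mem=16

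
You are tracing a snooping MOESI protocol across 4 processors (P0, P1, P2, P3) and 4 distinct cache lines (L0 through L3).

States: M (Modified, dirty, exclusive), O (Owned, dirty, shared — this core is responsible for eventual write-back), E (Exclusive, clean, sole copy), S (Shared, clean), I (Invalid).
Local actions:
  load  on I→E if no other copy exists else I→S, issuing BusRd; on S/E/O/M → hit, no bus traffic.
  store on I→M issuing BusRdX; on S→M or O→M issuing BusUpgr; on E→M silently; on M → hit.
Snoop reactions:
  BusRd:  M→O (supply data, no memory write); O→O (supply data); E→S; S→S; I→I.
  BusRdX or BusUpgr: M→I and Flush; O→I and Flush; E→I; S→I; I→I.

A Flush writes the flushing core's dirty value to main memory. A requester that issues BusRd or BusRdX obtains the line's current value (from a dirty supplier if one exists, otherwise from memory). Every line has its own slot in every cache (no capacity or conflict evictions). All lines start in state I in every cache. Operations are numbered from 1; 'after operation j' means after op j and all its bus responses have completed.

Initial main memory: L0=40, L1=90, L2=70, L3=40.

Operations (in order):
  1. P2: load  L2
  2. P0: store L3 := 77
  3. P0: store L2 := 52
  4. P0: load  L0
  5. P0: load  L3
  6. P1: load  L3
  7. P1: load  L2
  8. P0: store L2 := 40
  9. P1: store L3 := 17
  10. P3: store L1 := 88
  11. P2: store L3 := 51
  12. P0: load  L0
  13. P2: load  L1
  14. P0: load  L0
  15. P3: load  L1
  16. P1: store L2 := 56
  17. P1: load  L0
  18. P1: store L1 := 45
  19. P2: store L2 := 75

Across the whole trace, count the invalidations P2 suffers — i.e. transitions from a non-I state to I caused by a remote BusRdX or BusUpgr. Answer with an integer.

invalidations = 2

1. P2: load  L2  bus=[BusRd]  L2: P0=I P1=I P2=E P3=I  mem[L2]=70
2. P0: store L3 := 77  bus=[BusRdX]  L3: P0=M P1=I P2=I P3=I  mem[L3]=40
3. P0: store L2 := 52  bus=[BusRdX]  L2: P0=M P1=I P2=I P3=I  mem[L2]=70
4. P0: load  L0  bus=[BusRd]  L0: P0=E P1=I P2=I P3=I  mem[L0]=40
5. P0: load  L3  bus=[-]  L3: P0=M P1=I P2=I P3=I  mem[L3]=40
6. P1: load  L3  bus=[BusRd]  L3: P0=O P1=S P2=I P3=I  mem[L3]=40
7. P1: load  L2  bus=[BusRd]  L2: P0=O P1=S P2=I P3=I  mem[L2]=70
8. P0: store L2 := 40  bus=[BusUpgr]  L2: P0=M P1=I P2=I P3=I  mem[L2]=70
9. P1: store L3 := 17  bus=[BusUpgr,Flush]  L3: P0=I P1=M P2=I P3=I  mem[L3]=77
10. P3: store L1 := 88  bus=[BusRdX]  L1: P0=I P1=I P2=I P3=M  mem[L1]=90
11. P2: store L3 := 51  bus=[BusRdX,Flush]  L3: P0=I P1=I P2=M P3=I  mem[L3]=17
12. P0: load  L0  bus=[-]  L0: P0=E P1=I P2=I P3=I  mem[L0]=40
13. P2: load  L1  bus=[BusRd]  L1: P0=I P1=I P2=S P3=O  mem[L1]=90
14. P0: load  L0  bus=[-]  L0: P0=E P1=I P2=I P3=I  mem[L0]=40
15. P3: load  L1  bus=[-]  L1: P0=I P1=I P2=S P3=O  mem[L1]=90
16. P1: store L2 := 56  bus=[BusRdX,Flush]  L2: P0=I P1=M P2=I P3=I  mem[L2]=40
17. P1: load  L0  bus=[BusRd]  L0: P0=S P1=S P2=I P3=I  mem[L0]=40
18. P1: store L1 := 45  bus=[BusRdX,Flush]  L1: P0=I P1=M P2=I P3=I  mem[L1]=88
19. P2: store L2 := 75  bus=[BusRdX,Flush]  L2: P0=I P1=I P2=M P3=I  mem[L2]=56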